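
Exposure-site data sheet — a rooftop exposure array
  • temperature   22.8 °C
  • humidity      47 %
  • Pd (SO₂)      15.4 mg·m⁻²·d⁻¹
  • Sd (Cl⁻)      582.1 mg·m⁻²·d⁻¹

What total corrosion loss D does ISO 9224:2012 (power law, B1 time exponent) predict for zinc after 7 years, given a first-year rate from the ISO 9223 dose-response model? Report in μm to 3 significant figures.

zinc: f(T) = -0.071·(T−10) [T>10 °C] = -0.9088
  Pd branch = 0.0129·Pd^0.44·e^(0.046·RH+f) = 0.1504 μm/a
  Sd branch = 0.0175·Sd^0.57·e^(0.008·RH+0.085·T) = 6.669 μm/a
  sum: 0.1504 + 6.669 → r_corr = 6.819 μm/a
ISO 9224: D(t) = r_corr · t^b with b = 0.813 (zinc, B1)
  D(7) = 6.819 × 7^0.813 = 6.819 × 4.865 = 33.17 μm

D(7) = 33.2 μm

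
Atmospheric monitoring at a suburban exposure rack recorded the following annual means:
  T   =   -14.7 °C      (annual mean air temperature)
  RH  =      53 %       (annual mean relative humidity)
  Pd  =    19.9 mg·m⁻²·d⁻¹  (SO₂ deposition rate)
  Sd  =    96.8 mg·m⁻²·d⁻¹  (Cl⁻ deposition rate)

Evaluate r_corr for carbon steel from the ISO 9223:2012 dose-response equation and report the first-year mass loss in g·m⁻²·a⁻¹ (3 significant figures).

r_corr = 48.2 g·m⁻²·a⁻¹

carbon steel: temperature factor f = +0.150·(-24.7) = -3.7050
  SO₂ term: 1.77·19.9^0.52·exp(0.02·53-3.7050) = 0.5952
  Sd branch = 0.102·Sd^0.62·e^(0.033·RH+0.04·T) = 5.547 μm/a
  r_corr = 0.5952 + 5.547 = 6.142 μm/a
Convert to mass loss: 6.142 μm/a × 7.85 g/cm³ = 48.22 g·m⁻²·a⁻¹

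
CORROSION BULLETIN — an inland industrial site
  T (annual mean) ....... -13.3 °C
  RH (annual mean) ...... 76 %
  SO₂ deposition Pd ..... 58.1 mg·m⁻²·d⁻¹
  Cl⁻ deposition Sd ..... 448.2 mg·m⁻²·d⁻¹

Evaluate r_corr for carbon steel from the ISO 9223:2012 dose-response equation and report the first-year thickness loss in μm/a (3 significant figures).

r_corr = 34.4 μm/a

carbon steel: f(T) = +0.150·(T−10) [T≤10 °C] = -3.4950
  SO₂ term: 1.77·58.1^0.52·exp(0.02·76-3.4950) = 2.031
  Cl⁻ term: 0.102·448.2^0.62·exp(0.033·76+0.04·-13.3) = 32.41
  sum: 2.031 + 32.41 → r_corr = 34.44 μm/a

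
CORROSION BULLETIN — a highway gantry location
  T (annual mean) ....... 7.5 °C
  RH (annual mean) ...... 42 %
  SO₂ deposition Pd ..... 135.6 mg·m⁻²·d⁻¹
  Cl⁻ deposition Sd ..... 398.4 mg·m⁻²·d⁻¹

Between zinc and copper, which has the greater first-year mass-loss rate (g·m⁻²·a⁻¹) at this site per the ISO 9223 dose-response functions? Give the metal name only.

zinc: temperature factor f = +0.038·(-2.5) = -0.0950
  SO₂ term: 0.0129·135.6^0.44·exp(0.046·42-0.0950) = 0.7024
  Cl⁻ term: 0.0175·398.4^0.57·exp(0.008·42+0.085·7.5) = 1.406
  r_corr = 0.7024 + 1.406 = 2.108 μm/a
  mass loss = 2.108 μm/a × 7.14 g/cm³ = 15.05 g·m⁻²·a⁻¹
copper: f(T) = +0.126·(T−10) [T≤10 °C] = -0.3150
  Pd branch = 0.0053·Pd^0.26·e^(0.059·RH+f) = 0.1652 μm/a
  Cl⁻ term: 0.01025·398.4^0.27·exp(0.036·42+0.049·7.5) = 0.3381
  sum: 0.1652 + 0.3381 → r_corr = 0.5033 μm/a
  mass loss = 0.5033 μm/a × 8.96 g/cm³ = 4.51 g·m⁻²·a⁻¹
Ordering by g·m⁻²·a⁻¹: zinc (15.1) > copper (4.51)

zinc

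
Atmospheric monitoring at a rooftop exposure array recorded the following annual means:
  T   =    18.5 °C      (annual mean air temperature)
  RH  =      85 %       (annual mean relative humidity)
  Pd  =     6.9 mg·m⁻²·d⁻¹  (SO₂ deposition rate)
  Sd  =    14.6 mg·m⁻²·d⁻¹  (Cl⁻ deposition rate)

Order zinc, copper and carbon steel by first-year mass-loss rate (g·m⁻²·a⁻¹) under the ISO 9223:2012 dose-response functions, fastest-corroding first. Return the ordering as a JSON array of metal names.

zinc: temperature factor f = -0.071·(8.5) = -0.6035
  sulphur-dioxide contribution → 0.8235 μm/a
  chloride contribution → 0.7673 μm/a
  ⇒ r_corr(zinc) = 1.591 μm/a
  mass loss = 1.591 μm/a × 7.14 g/cm³ = 11.36 g·m⁻²·a⁻¹
copper: temperature factor f = -0.080·(8.5) = -0.6800
  sulphur-dioxide contribution → 0.6684 μm/a
  chloride contribution → 1.116 μm/a
  ⇒ r_corr(copper) = 1.785 μm/a
  mass loss = 1.785 μm/a × 8.96 g/cm³ = 15.99 g·m⁻²·a⁻¹
carbon steel: temperature factor f = -0.054·(8.5) = -0.4590
  sulphur-dioxide contribution → 16.72 μm/a
  chloride contribution → 18.62 μm/a
  total first-year rate 35.34 μm/a
  mass loss = 35.34 μm/a × 7.85 g/cm³ = 277.4 g·m⁻²·a⁻¹
Ordering by g·m⁻²·a⁻¹: carbon steel (277) > copper (16) > zinc (11.4)

["carbon steel", "copper", "zinc"]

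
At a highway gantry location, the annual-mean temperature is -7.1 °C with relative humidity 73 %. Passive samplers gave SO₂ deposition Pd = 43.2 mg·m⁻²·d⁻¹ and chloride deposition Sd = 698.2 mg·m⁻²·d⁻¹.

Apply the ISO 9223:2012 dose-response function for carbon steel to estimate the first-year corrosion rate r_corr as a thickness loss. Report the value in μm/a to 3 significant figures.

carbon steel: f(T) = +0.150·(T−10) [T≤10 °C] = -2.5650
  Pd branch = 1.77·Pd^0.52·e^(0.02·RH+f) = 4.155 μm/a
  Cl⁻ term: 0.102·698.2^0.62·exp(0.033·73+0.04·-7.1) = 49.52
  r_corr = 4.155 + 49.52 = 53.67 μm/a

r_corr = 53.7 μm/a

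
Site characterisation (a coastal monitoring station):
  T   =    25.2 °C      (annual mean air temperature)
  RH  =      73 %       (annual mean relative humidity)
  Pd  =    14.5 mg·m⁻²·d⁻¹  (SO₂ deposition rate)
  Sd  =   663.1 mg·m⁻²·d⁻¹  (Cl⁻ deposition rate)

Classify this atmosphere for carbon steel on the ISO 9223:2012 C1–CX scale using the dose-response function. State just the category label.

carbon steel: temperature factor f = -0.054·(15.2) = -0.8208
  Pd branch = 1.77·Pd^0.52·e^(0.02·RH+f) = 13.47 μm/a
  Sd branch = 0.102·Sd^0.62·e^(0.033·RH+0.04·T) = 174.6 μm/a
  r_corr = 13.47 + 174.6 = 188 μm/a
Category bounds: 80…200 μm/a bracket r_corr ⇒ C5

C5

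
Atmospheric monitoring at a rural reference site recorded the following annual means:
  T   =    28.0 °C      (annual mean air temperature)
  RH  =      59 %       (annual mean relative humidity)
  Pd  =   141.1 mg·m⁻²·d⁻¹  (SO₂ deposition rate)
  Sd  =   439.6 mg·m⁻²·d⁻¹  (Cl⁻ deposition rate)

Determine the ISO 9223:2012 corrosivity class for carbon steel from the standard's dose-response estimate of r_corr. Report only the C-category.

C5

carbon steel: f(T) = -0.054·(T−10) [T>10 °C] = -0.9720
  Pd branch = 1.77·Pd^0.52·e^(0.02·RH+f) = 28.58 μm/a
  Cl⁻ term: 0.102·439.6^0.62·exp(0.033·59+0.04·28.0) = 95.34
  r_corr = 28.58 + 95.34 = 123.9 μm/a
124 μm/a falls in (80, 200] for carbon steel → category C5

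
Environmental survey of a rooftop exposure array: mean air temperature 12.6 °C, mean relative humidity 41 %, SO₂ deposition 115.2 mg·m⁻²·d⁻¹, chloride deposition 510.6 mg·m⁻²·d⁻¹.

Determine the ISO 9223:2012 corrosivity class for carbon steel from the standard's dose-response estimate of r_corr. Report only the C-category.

carbon steel: T>10 °C ⇒ hinge -0.054·(12.6−10) = -0.1404
  SO₂ term: 1.77·115.2^0.52·exp(0.02·41-0.1404) = 41.22
  Sd branch = 0.102·Sd^0.62·e^(0.033·RH+0.04·T) = 31.2 μm/a
  r_corr = 41.22 + 31.2 = 72.41 μm/a
72.4 μm/a falls in (50, 80] for carbon steel → category C4

C4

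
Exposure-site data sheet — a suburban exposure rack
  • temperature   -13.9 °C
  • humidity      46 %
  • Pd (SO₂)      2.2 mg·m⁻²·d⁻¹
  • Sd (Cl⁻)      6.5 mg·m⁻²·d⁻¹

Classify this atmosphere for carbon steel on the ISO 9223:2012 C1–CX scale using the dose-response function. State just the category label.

carbon steel: temperature factor f = +0.150·(-23.9) = -3.5850
  SO₂ term: 1.77·2.2^0.52·exp(0.02·46-3.5850) = 0.1856
  Cl⁻ term: 0.102·6.5^0.62·exp(0.033·46+0.04·-13.9) = 0.8519
  sum: 0.1856 + 0.8519 → r_corr = 1.038 μm/a
ISO 9223 Table 2 (carbon steel): 0 < 1.04 ≤ 1.3 μm/a ⇒ C1

C1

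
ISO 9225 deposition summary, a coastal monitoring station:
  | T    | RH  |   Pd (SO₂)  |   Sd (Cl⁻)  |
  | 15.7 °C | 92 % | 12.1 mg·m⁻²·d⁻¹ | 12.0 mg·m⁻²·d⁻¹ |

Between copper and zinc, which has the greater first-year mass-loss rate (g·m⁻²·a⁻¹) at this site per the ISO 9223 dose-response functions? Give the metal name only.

copper

copper: temperature factor f = -0.080·(5.7) = -0.4560
  sulphur-dioxide contribution → 1.463 μm/a
  chloride contribution → 1.187 μm/a
  total first-year rate 2.65 μm/a
  mass loss = 2.65 μm/a × 8.96 g/cm³ = 23.74 g·m⁻²·a⁻¹
zinc: T>10 °C ⇒ hinge -0.071·(15.7−10) = -0.4047
  sulphur-dioxide contribution → 1.775 μm/a
  chloride contribution → 0.572 μm/a
  total first-year rate 2.347 μm/a
  mass loss = 2.347 μm/a × 7.14 g/cm³ = 16.76 g·m⁻²·a⁻¹
Ordering by g·m⁻²·a⁻¹: copper (23.7) > zinc (16.8)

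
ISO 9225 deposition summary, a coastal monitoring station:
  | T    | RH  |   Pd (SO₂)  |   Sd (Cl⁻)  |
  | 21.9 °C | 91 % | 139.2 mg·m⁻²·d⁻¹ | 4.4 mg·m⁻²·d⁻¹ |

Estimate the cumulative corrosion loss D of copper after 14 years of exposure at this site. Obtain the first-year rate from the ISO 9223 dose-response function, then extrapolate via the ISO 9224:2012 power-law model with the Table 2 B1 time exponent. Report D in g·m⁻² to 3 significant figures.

copper: temperature factor f = -0.080·(11.9) = -0.9520
  Pd branch = 0.0053·Pd^0.26·e^(0.059·RH+f) = 1.585 μm/a
  Cl⁻ term: 0.01025·4.4^0.27·exp(0.036·91+0.049·21.9) = 1.184
  r_corr = 1.585 + 1.184 = 2.768 μm/a
ISO 9224: D(t) = r_corr · t^b with b = 0.667 (copper, B1)
  D(14) = 2.768 × 14^0.667 = 2.768 × 5.814 = 16.09 μm
  Mass loss = 16.09 μm × 8.96 g/cm³ = 144.2 g·m⁻²

D(14) = 144 g·m⁻²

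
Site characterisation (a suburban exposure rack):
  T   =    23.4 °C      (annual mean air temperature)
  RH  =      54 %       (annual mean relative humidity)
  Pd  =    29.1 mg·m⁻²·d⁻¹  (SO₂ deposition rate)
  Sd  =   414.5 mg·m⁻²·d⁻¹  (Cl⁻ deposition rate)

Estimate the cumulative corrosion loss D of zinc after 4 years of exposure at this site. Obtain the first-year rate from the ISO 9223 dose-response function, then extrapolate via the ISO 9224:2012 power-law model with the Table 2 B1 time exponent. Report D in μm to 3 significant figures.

zinc: f(T) = -0.071·(T−10) [T>10 °C] = -0.9514
  Pd branch = 0.0129·Pd^0.44·e^(0.046·RH+f) = 0.2632 μm/a
  Cl⁻ term: 0.0175·414.5^0.57·exp(0.008·54+0.085·23.4) = 6.116
  r_corr = 0.2632 + 6.116 = 6.379 μm/a
Long-term exponent b (ISO 9224 Table 2, B1) = 0.813
  D(4) = 6.379 × 4^0.813 = 6.379 × 3.087 = 19.69 μm

D(4) = 19.7 μm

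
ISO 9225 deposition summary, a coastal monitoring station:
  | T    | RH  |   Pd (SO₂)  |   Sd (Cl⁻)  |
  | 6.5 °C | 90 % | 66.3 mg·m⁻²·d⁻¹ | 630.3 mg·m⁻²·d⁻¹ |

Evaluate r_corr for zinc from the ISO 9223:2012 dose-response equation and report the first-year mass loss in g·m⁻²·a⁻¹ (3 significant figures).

r_corr = 49.6 g·m⁻²·a⁻¹

zinc: f(T) = +0.038·(T−10) [T≤10 °C] = -0.1330
  Pd branch = 0.0129·Pd^0.44·e^(0.046·RH+f) = 4.49 μm/a
  Sd branch = 0.0175·Sd^0.57·e^(0.008·RH+0.085·T) = 2.463 μm/a
  r_corr = 4.49 + 2.463 = 6.953 μm/a
Convert to mass loss: 6.953 μm/a × 7.14 g/cm³ = 49.64 g·m⁻²·a⁻¹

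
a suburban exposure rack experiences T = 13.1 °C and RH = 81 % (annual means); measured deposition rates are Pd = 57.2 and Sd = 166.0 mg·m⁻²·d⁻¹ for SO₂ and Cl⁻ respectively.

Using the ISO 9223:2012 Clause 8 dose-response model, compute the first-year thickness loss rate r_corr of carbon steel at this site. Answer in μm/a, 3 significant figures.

r_corr = 121 μm/a

carbon steel: temperature factor f = -0.054·(3.1) = -0.1674
  Pd branch = 1.77·Pd^0.52·e^(0.02·RH+f) = 62.04 μm/a
  Sd branch = 0.102·Sd^0.62·e^(0.033·RH+0.04·T) = 59.36 μm/a
  sum: 62.04 + 59.36 → r_corr = 121.4 μm/a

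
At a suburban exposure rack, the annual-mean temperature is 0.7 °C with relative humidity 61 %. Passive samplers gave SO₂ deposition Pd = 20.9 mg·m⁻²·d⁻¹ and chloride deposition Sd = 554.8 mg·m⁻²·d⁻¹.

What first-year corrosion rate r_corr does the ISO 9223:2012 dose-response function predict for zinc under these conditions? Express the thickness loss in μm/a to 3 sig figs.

r_corr = 1.68 μm/a

zinc: temperature factor f = +0.038·(-9.3) = -0.3534
  Pd branch = 0.0129·Pd^0.44·e^(0.046·RH+f) = 0.571 μm/a
  Sd branch = 0.0175·Sd^0.57·e^(0.008·RH+0.085·T) = 1.109 μm/a
  sum: 0.571 + 1.109 → r_corr = 1.68 μm/a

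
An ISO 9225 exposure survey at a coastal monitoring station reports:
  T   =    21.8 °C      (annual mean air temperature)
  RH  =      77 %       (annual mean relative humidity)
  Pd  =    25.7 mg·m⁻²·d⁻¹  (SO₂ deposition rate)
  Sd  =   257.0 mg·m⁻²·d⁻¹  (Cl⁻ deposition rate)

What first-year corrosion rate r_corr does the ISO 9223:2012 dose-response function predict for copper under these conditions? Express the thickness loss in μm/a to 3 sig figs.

copper: T>10 °C ⇒ hinge -0.080·(21.8−10) = -0.9440
  Pd branch = 0.0053·Pd^0.26·e^(0.059·RH+f) = 0.4507 μm/a
  Sd branch = 0.01025·Sd^0.27·e^(0.036·RH+0.049·T) = 2.134 μm/a
  sum: 0.4507 + 2.134 → r_corr = 2.585 μm/a

r_corr = 2.58 μm/a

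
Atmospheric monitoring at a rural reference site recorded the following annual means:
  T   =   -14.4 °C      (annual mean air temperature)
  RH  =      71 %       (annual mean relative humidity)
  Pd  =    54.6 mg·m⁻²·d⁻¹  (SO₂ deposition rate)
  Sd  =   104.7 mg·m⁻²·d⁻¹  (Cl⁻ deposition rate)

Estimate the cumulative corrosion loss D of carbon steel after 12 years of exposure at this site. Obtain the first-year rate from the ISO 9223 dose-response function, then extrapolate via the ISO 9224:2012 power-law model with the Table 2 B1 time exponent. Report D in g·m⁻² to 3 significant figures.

carbon steel: temperature factor f = +0.150·(-24.4) = -3.6600
  SO₂ term: 1.77·54.6^0.52·exp(0.02·71-3.6600) = 1.508
  Sd branch = 0.102·Sd^0.62·e^(0.033·RH+0.04·T) = 10.67 μm/a
  r_corr = 1.508 + 10.67 = 12.18 μm/a
Power-law: D(12) = r_corr · 12^0.523
  D(12) = 12.18 × 12^0.523 = 12.18 × 3.668 = 44.69 μm
  Mass loss = 44.69 μm × 7.85 g/cm³ = 350.8 g·m⁻²

D(12) = 351 g·m⁻²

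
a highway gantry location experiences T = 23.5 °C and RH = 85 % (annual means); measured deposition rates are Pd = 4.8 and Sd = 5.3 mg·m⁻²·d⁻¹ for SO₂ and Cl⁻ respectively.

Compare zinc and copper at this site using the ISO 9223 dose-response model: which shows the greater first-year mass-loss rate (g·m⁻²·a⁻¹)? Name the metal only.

copper

zinc: T>10 °C ⇒ hinge -0.071·(23.5−10) = -0.9585
  SO₂ term: 0.0129·4.8^0.44·exp(0.046·85-0.9585) = 0.4922
  Cl⁻ term: 0.0175·5.3^0.57·exp(0.008·85+0.085·23.5) = 0.6587
  sum: 0.4922 + 0.6587 → r_corr = 1.151 μm/a
  mass loss = 1.151 μm/a × 7.14 g/cm³ = 8.218 g·m⁻²·a⁻¹
copper: f(T) = -0.080·(T−10) [T>10 °C] = -1.0800
  Pd branch = 0.0053·Pd^0.26·e^(0.059·RH+f) = 0.4077 μm/a
  Cl⁻ term: 0.01025·5.3^0.27·exp(0.036·85+0.049·23.5) = 1.085
  sum: 0.4077 + 1.085 → r_corr = 1.492 μm/a
  mass loss = 1.492 μm/a × 8.96 g/cm³ = 13.37 g·m⁻²·a⁻¹
Ordering by g·m⁻²·a⁻¹: copper (13.4) > zinc (8.22)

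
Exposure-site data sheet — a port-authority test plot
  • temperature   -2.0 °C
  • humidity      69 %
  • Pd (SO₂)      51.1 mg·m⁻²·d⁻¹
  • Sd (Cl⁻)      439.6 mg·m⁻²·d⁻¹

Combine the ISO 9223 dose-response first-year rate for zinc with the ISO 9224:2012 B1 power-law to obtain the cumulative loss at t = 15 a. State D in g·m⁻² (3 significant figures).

D(15) = 124 g·m⁻²

zinc: temperature factor f = +0.038·(-12.0) = -0.4560
  sulphur-dioxide contribution → 1.103 μm/a
  chloride contribution → 0.8232 μm/a
  ⇒ r_corr(zinc) = 1.926 μm/a
ISO 9224: D(t) = r_corr · t^b with b = 0.813 (zinc, B1)
  D(15) = 1.926 × 15^0.813 = 1.926 × 9.04 = 17.42 μm
  Mass loss = 17.42 μm × 7.14 g/cm³ = 124.3 g·m⁻²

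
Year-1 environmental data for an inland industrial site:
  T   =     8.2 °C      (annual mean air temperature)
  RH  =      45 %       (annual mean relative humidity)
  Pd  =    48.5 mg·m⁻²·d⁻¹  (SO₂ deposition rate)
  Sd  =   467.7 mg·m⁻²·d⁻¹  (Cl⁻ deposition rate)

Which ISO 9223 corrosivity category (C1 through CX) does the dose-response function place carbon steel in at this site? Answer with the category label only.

C4

carbon steel: f(T) = +0.150·(T−10) [T≤10 °C] = -0.2700
  sulphur-dioxide contribution → 25.01 μm/a
  chloride contribution → 28.27 μm/a
  total first-year rate 53.28 μm/a
ISO 9223 Table 2 (carbon steel): 50 < 53.3 ≤ 80 μm/a ⇒ C4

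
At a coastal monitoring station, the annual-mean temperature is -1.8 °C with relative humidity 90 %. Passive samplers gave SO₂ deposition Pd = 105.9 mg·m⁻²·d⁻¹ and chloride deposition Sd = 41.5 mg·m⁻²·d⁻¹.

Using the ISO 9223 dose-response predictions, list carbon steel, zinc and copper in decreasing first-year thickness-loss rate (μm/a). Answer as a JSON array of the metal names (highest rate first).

carbon steel: T≤10 °C ⇒ hinge +0.150·(-1.8−10) = -1.7700
  Pd branch = 1.77·Pd^0.52·e^(0.02·RH+f) = 20.6 μm/a
  Cl⁻ term: 0.102·41.5^0.62·exp(0.033·90+0.04·-1.8) = 18.64
  r_corr = 20.6 + 18.64 = 39.24 μm/a
zinc: f(T) = +0.038·(T−10) [T≤10 °C] = -0.4484
  SO₂ term: 0.0129·105.9^0.44·exp(0.046·90-0.4484) = 4.025
  Sd branch = 0.0175·Sd^0.57·e^(0.008·RH+0.085·T) = 0.258 μm/a
  sum: 4.025 + 0.258 → r_corr = 4.283 μm/a
copper: temperature factor f = +0.126·(-11.8) = -1.4868
  SO₂ term: 0.0053·105.9^0.26·exp(0.059·90-1.4868) = 0.815
  Sd branch = 0.01025·Sd^0.27·e^(0.036·RH+0.049·T) = 0.6552 μm/a
  sum: 0.815 + 0.6552 → r_corr = 1.47 μm/a
Ordering by μm/a: carbon steel (39.2) > zinc (4.28) > copper (1.47)

["carbon steel", "zinc", "copper"]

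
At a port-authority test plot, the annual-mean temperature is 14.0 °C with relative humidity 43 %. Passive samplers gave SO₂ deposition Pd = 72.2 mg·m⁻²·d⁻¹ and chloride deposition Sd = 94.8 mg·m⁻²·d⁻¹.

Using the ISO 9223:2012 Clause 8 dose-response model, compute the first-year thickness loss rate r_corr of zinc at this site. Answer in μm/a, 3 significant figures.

zinc: temperature factor f = -0.071·(4.0) = -0.2840
  sulphur-dioxide contribution → 0.4614 μm/a
  chloride contribution → 1.086 μm/a
  total first-year rate 1.548 μm/a

r_corr = 1.55 μm/a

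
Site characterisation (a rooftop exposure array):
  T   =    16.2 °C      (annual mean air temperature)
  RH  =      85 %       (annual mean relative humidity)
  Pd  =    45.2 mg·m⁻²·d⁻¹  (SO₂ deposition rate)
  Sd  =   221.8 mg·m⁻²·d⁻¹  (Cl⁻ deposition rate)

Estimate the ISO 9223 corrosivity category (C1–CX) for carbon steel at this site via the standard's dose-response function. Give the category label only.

C5

carbon steel: temperature factor f = -0.054·(6.2) = -0.3348
  SO₂ term: 1.77·45.2^0.52·exp(0.02·85-0.3348) = 50.3
  Cl⁻ term: 0.102·221.8^0.62·exp(0.033·85+0.04·16.2) = 91.77
  sum: 50.3 + 91.77 → r_corr = 142.1 μm/a
142 μm/a falls in (80, 200] for carbon steel → category C5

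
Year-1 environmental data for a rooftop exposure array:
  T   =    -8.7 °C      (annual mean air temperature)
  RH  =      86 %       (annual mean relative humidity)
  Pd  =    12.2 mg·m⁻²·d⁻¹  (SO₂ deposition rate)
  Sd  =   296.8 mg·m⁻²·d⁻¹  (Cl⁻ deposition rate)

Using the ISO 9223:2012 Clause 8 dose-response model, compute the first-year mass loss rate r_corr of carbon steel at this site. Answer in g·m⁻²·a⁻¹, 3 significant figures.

carbon steel: temperature factor f = +0.150·(-18.7) = -2.8050
  sulphur-dioxide contribution → 2.196 μm/a
  chloride contribution → 41.97 μm/a
  ⇒ r_corr(carbon steel) = 44.16 μm/a
Convert to mass loss: 44.16 μm/a × 7.85 g/cm³ = 346.7 g·m⁻²·a⁻¹

r_corr = 347 g·m⁻²·a⁻¹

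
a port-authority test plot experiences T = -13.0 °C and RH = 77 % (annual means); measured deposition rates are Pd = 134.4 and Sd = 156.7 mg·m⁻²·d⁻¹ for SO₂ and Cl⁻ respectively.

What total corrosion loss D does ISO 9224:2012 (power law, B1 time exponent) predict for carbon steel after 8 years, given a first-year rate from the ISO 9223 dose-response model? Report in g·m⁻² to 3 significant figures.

carbon steel: T≤10 °C ⇒ hinge +0.150·(-13.0−10) = -3.4500
  Pd branch = 1.77·Pd^0.52·e^(0.02·RH+f) = 3.351 μm/a
  Cl⁻ term: 0.102·156.7^0.62·exp(0.033·77+0.04·-13.0) = 17.67
  sum: 3.351 + 17.67 → r_corr = 21.02 μm/a
Long-term exponent b (ISO 9224 Table 2, B1) = 0.523
  D(8) = 21.02 × 8^0.523 = 21.02 × 2.967 = 62.37 μm
  Mass loss = 62.37 μm × 7.85 g/cm³ = 489.6 g·m⁻²

D(8) = 490 g·m⁻²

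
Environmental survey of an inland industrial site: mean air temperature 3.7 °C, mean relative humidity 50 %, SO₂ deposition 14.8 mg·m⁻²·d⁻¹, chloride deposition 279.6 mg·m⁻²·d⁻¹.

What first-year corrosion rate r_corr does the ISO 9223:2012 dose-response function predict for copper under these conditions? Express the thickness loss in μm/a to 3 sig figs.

copper: f(T) = +0.126·(T−10) [T≤10 °C] = -0.7938
  Pd branch = 0.0053·Pd^0.26·e^(0.059·RH+f) = 0.09225 μm/a
  Cl⁻ term: 0.01025·279.6^0.27·exp(0.036·50+0.049·3.7) = 0.3402
  r_corr = 0.09225 + 0.3402 = 0.4325 μm/a

r_corr = 0.432 μm/a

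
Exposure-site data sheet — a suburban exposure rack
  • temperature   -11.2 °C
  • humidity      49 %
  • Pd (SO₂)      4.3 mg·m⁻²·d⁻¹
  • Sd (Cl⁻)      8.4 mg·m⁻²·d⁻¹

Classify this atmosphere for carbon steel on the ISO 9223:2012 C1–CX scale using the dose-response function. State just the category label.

C2

carbon steel: temperature factor f = +0.150·(-21.2) = -3.1800
  sulphur-dioxide contribution → 0.4187 μm/a
  chloride contribution → 1.228 μm/a
  total first-year rate 1.647 μm/a
ISO 9223 Table 2 (carbon steel): 1.3 < 1.65 ≤ 25 μm/a ⇒ C2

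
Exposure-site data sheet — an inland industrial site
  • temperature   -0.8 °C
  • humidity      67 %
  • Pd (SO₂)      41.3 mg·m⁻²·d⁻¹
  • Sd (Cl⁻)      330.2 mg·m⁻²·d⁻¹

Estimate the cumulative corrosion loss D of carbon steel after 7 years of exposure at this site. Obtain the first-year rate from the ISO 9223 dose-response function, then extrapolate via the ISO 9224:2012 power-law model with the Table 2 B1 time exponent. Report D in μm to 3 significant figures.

D(7) = 117 μm

carbon steel: f(T) = +0.150·(T−10) [T≤10 °C] = -1.6200
  sulphur-dioxide contribution → 9.261 μm/a
  chloride contribution → 32.85 μm/a
  total first-year rate 42.11 μm/a
Long-term exponent b (ISO 9224 Table 2, B1) = 0.523
  D(7) = 42.11 × 7^0.523 = 42.11 × 2.767 = 116.5 μm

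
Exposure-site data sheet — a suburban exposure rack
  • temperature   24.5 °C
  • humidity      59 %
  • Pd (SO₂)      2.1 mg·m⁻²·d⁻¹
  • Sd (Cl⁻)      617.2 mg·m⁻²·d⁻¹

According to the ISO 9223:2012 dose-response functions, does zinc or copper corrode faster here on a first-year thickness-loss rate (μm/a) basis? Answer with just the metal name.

zinc: f(T) = -0.071·(T−10) [T>10 °C] = -1.0295
  Pd branch = 0.0129·Pd^0.44·e^(0.046·RH+f) = 0.09637 μm/a
  Sd branch = 0.0175·Sd^0.57·e^(0.008·RH+0.085·T) = 8.77 μm/a
  sum: 0.09637 + 8.77 → r_corr = 8.866 μm/a
copper: f(T) = -0.080·(T−10) [T>10 °C] = -1.1600
  SO₂ term: 0.0053·2.1^0.26·exp(0.059·59-1.1600) = 0.06547
  Cl⁻ term: 0.01025·617.2^0.27·exp(0.036·59+0.049·24.5) = 1.614
  r_corr = 0.06547 + 1.614 = 1.68 μm/a
Ordering by μm/a: zinc (8.87) > copper (1.68)

zinc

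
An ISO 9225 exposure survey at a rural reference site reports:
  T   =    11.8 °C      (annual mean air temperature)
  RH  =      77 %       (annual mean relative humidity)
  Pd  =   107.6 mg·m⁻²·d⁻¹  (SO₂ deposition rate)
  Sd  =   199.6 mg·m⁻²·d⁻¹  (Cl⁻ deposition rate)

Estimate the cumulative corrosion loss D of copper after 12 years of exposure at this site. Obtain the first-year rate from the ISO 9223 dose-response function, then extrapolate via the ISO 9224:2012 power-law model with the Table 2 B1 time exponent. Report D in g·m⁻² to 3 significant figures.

copper: temperature factor f = -0.080·(1.8) = -0.1440
  Pd branch = 0.0053·Pd^0.26·e^(0.059·RH+f) = 1.455 μm/a
  Sd branch = 0.01025·Sd^0.27·e^(0.036·RH+0.049·T) = 1.221 μm/a
  sum: 1.455 + 1.221 → r_corr = 2.677 μm/a
Long-term exponent b (ISO 9224 Table 2, B1) = 0.667
  D(12) = 2.677 × 12^0.667 = 2.677 × 5.246 = 14.04 μm
  Mass loss = 14.04 μm × 8.96 g/cm³ = 125.8 g·m⁻²

D(12) = 126 g·m⁻²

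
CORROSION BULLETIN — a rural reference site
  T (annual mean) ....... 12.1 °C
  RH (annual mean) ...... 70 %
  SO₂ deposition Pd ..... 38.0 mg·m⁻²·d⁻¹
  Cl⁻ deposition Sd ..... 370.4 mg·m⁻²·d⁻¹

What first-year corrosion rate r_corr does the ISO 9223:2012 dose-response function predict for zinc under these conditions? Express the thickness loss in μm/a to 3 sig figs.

r_corr = 3.87 μm/a

zinc: f(T) = -0.071·(T−10) [T>10 °C] = -0.1491
  sulphur-dioxide contribution → 1.378 μm/a
  chloride contribution → 2.495 μm/a
  ⇒ r_corr(zinc) = 3.873 μm/a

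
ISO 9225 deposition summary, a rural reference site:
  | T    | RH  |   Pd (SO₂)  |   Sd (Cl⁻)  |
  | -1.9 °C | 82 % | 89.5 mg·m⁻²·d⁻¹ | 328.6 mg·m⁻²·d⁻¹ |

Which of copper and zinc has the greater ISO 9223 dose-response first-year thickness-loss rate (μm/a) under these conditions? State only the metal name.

zinc

copper: temperature factor f = +0.126·(-11.9) = -1.4994
  SO₂ term: 0.0053·89.5^0.26·exp(0.059·82-1.4994) = 0.4805
  Sd branch = 0.01025·Sd^0.27·e^(0.036·RH+0.049·T) = 0.8547 μm/a
  r_corr = 0.4805 + 0.8547 = 1.335 μm/a
zinc: f(T) = +0.038·(T−10) [T≤10 °C] = -0.4522
  Pd branch = 0.0129·Pd^0.44·e^(0.046·RH+f) = 2.577 μm/a
  Sd branch = 0.0175·Sd^0.57·e^(0.008·RH+0.085·T) = 0.7804 μm/a
  r_corr = 2.577 + 0.7804 = 3.358 μm/a
Ordering by μm/a: zinc (3.36) > copper (1.34)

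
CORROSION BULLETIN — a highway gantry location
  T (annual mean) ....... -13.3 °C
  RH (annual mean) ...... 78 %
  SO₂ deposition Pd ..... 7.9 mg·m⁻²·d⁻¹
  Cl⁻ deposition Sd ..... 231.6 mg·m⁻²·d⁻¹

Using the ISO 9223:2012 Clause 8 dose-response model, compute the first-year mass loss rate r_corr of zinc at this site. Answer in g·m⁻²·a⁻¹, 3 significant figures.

r_corr = 5.09 g·m⁻²·a⁻¹

zinc: temperature factor f = +0.038·(-23.3) = -0.8854
  sulphur-dioxide contribution → 0.4778 μm/a
  chloride contribution → 0.2349 μm/a
  total first-year rate 0.7128 μm/a
Convert to mass loss: 0.7128 μm/a × 7.14 g/cm³ = 5.089 g·m⁻²·a⁻¹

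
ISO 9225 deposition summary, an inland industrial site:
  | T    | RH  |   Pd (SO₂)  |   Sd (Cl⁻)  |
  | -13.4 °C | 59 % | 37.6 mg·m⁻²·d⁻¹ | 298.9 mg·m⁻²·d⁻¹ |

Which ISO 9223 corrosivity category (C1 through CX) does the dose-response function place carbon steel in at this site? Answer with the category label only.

carbon steel: T≤10 °C ⇒ hinge +0.150·(-13.4−10) = -3.5100
  SO₂ term: 1.77·37.6^0.52·exp(0.02·59-3.5100) = 1.135
  Cl⁻ term: 0.102·298.9^0.62·exp(0.033·59+0.04·-13.4) = 14.33
  r_corr = 1.135 + 14.33 = 15.46 μm/a
15.5 μm/a falls in (1.3, 25] for carbon steel → category C2

C2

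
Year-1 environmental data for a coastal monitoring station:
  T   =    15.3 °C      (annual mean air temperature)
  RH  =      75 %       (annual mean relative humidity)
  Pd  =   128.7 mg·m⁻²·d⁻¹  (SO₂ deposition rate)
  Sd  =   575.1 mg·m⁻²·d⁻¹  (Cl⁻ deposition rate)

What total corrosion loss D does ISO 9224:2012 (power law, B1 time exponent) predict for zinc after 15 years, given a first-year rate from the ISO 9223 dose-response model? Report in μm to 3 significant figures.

D(15) = 61.0 μm

zinc: T>10 °C ⇒ hinge -0.071·(15.3−10) = -0.3763
  sulphur-dioxide contribution → 2.364 μm/a
  chloride contribution → 4.38 μm/a
  ⇒ r_corr(zinc) = 6.744 μm/a
ISO 9224: D(t) = r_corr · t^b with b = 0.813 (zinc, B1)
  D(15) = 6.744 × 15^0.813 = 6.744 × 9.04 = 60.97 μm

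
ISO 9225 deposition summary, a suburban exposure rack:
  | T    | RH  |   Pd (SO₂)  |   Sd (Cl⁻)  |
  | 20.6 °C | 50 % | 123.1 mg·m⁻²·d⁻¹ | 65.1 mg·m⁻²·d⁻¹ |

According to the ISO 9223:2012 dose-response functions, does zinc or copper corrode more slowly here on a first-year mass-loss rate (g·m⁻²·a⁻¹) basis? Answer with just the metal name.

copper

zinc: f(T) = -0.071·(T−10) [T>10 °C] = -0.7526
  sulphur-dioxide contribution → 0.5039 μm/a
  chloride contribution → 1.625 μm/a
  ⇒ r_corr(zinc) = 2.129 μm/a
  mass loss = 2.129 μm/a × 7.14 g/cm³ = 15.2 g·m⁻²·a⁻¹
copper: T>10 °C ⇒ hinge -0.080·(20.6−10) = -0.8480
  sulphur-dioxide contribution → 0.1516 μm/a
  chloride contribution → 0.5254 μm/a
  total first-year rate 0.677 μm/a
  mass loss = 0.677 μm/a × 8.96 g/cm³ = 6.066 g·m⁻²·a⁻¹
Ordering by g·m⁻²·a⁻¹: zinc (15.2) > copper (6.07)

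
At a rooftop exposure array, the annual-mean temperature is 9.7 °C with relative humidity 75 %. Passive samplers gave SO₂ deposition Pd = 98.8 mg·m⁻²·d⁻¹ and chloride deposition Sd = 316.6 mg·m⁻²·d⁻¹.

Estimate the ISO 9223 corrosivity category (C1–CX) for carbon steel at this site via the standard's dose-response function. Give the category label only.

carbon steel: temperature factor f = +0.150·(-0.3) = -0.0450
  SO₂ term: 1.77·98.8^0.52·exp(0.02·75-0.0450) = 82.63
  Sd branch = 0.102·Sd^0.62·e^(0.033·RH+0.04·T) = 63.43 μm/a
  sum: 82.63 + 63.43 → r_corr = 146.1 μm/a
146 μm/a falls in (80, 200] for carbon steel → category C5

C5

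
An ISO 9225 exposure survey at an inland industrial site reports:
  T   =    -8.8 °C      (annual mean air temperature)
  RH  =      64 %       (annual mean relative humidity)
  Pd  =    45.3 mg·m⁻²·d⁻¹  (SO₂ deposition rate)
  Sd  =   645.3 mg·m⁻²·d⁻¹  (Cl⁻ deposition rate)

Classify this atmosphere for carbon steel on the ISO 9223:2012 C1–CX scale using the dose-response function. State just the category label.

carbon steel: T≤10 °C ⇒ hinge +0.150·(-8.8−10) = -2.8200
  sulphur-dioxide contribution → 2.756 μm/a
  chloride contribution → 32.73 μm/a
  ⇒ r_corr(carbon steel) = 35.49 μm/a
ISO 9223 Table 2 (carbon steel): 25 < 35.5 ≤ 50 μm/a ⇒ C3

C3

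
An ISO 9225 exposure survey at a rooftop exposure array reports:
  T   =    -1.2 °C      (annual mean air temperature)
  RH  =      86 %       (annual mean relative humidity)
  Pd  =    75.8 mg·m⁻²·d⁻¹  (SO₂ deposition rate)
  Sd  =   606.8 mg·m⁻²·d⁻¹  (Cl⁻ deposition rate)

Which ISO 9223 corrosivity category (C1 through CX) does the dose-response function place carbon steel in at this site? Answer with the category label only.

carbon steel: f(T) = +0.150·(T−10) [T≤10 °C] = -1.6800
  Pd branch = 1.77·Pd^0.52·e^(0.02·RH+f) = 17.49 μm/a
  Cl⁻ term: 0.102·606.8^0.62·exp(0.033·86+0.04·-1.2) = 88.26
  sum: 17.49 + 88.26 → r_corr = 105.8 μm/a
106 μm/a falls in (80, 200] for carbon steel → category C5

C5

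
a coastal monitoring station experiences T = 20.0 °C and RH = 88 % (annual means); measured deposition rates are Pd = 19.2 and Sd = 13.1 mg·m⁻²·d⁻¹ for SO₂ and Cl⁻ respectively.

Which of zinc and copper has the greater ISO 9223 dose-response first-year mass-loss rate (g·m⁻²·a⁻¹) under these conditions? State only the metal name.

zinc: T>10 °C ⇒ hinge -0.071·(20.0−10) = -0.7100
  sulphur-dioxide contribution → 1.333 μm/a
  chloride contribution → 0.8393 μm/a
  total first-year rate 2.173 μm/a
  mass loss = 2.173 μm/a × 7.14 g/cm³ = 15.51 g·m⁻²·a⁻¹
copper: T>10 °C ⇒ hinge -0.080·(20.0−10) = -0.8000
  sulphur-dioxide contribution → 0.9233 μm/a
  chloride contribution → 1.3 μm/a
  total first-year rate 2.223 μm/a
  mass loss = 2.223 μm/a × 8.96 g/cm³ = 19.92 g·m⁻²·a⁻¹
Ordering by g·m⁻²·a⁻¹: copper (19.9) > zinc (15.5)

copper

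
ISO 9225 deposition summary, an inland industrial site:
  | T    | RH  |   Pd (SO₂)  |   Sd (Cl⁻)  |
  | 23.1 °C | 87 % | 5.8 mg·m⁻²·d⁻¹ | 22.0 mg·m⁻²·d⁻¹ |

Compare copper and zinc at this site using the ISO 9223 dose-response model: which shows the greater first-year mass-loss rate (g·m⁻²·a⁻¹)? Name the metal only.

copper: temperature factor f = -0.080·(13.1) = -1.0480
  SO₂ term: 0.0053·5.8^0.26·exp(0.059·87-1.0480) = 0.4976
  Cl⁻ term: 0.01025·22.0^0.27·exp(0.036·87+0.049·23.1) = 1.679
  r_corr = 0.4976 + 1.679 = 2.176 μm/a
  mass loss = 2.176 μm/a × 8.96 g/cm³ = 19.5 g·m⁻²·a⁻¹
zinc: f(T) = -0.071·(T−10) [T>10 °C] = -0.9301
  Pd branch = 0.0129·Pd^0.44·e^(0.046·RH+f) = 0.6034 μm/a
  Cl⁻ term: 0.0175·22.0^0.57·exp(0.008·87+0.085·23.1) = 1.456
  r_corr = 0.6034 + 1.456 = 2.06 μm/a
  mass loss = 2.06 μm/a × 7.14 g/cm³ = 14.71 g·m⁻²·a⁻¹
Ordering by g·m⁻²·a⁻¹: copper (19.5) > zinc (14.7)

copper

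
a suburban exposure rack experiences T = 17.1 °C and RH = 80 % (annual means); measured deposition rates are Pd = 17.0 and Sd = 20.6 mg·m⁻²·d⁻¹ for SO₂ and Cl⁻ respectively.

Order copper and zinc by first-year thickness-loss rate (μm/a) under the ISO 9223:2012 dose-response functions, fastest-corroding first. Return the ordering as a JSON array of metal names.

copper: temperature factor f = -0.080·(7.1) = -0.5680
  sulphur-dioxide contribution → 0.7037 μm/a
  chloride contribution → 0.9553 μm/a
  total first-year rate 1.659 μm/a
zinc: f(T) = -0.071·(T−10) [T>10 °C] = -0.5041
  sulphur-dioxide contribution → 1.075 μm/a
  chloride contribution → 0.7964 μm/a
  total first-year rate 1.871 μm/a
Ordering by μm/a: zinc (1.87) > copper (1.66)

["zinc", "copper"]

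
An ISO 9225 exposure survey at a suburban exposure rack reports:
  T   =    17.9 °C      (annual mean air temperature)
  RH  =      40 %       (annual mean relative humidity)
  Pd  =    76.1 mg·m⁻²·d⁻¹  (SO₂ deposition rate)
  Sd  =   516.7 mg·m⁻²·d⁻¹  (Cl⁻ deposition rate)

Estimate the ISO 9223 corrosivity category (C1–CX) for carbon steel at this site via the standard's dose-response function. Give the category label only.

carbon steel: T>10 °C ⇒ hinge -0.054·(17.9−10) = -0.4266
  SO₂ term: 1.77·76.1^0.52·exp(0.02·40-0.4266) = 24.46
  Cl⁻ term: 0.102·516.7^0.62·exp(0.033·40+0.04·17.9) = 37.59
  sum: 24.46 + 37.59 → r_corr = 62.05 μm/a
62 μm/a falls in (50, 80] for carbon steel → category C4

C4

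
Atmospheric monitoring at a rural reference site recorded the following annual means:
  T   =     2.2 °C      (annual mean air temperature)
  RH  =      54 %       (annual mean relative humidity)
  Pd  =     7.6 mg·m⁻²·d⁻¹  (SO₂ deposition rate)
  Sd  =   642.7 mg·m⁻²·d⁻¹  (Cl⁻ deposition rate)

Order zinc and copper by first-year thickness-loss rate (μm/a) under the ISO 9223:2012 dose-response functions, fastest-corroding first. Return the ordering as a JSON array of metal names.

["zinc", "copper"]

zinc: T≤10 °C ⇒ hinge +0.038·(2.2−10) = -0.2964
  sulphur-dioxide contribution → 0.2807 μm/a
  chloride contribution → 1.295 μm/a
  total first-year rate 1.576 μm/a
copper: temperature factor f = +0.126·(-7.8) = -0.9828
  sulphur-dioxide contribution → 0.08131 μm/a
  chloride contribution → 0.4571 μm/a
  total first-year rate 0.5384 μm/a
Ordering by μm/a: zinc (1.58) > copper (0.538)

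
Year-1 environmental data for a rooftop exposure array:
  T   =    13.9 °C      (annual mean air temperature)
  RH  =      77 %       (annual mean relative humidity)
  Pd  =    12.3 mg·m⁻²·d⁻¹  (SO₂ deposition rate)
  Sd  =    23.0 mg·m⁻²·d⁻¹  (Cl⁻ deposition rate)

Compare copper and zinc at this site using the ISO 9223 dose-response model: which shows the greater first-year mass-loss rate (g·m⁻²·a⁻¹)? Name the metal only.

copper: f(T) = -0.080·(T−10) [T>10 °C] = -0.3120
  SO₂ term: 0.0053·12.3^0.26·exp(0.059·77-0.3120) = 0.7001
  Cl⁻ term: 0.01025·23.0^0.27·exp(0.036·77+0.049·13.9) = 0.7552
  r_corr = 0.7001 + 0.7552 = 1.455 μm/a
  mass loss = 1.455 μm/a × 8.96 g/cm³ = 13.04 g·m⁻²·a⁻¹
zinc: temperature factor f = -0.071·(3.9) = -0.2769
  Pd branch = 0.0129·Pd^0.44·e^(0.046·RH+f) = 1.019 μm/a
  Sd branch = 0.0175·Sd^0.57·e^(0.008·RH+0.085·T) = 0.6308 μm/a
  r_corr = 1.019 + 0.6308 = 1.65 μm/a
  mass loss = 1.65 μm/a × 7.14 g/cm³ = 11.78 g·m⁻²·a⁻¹
Ordering by g·m⁻²·a⁻¹: copper (13) > zinc (11.8)

copper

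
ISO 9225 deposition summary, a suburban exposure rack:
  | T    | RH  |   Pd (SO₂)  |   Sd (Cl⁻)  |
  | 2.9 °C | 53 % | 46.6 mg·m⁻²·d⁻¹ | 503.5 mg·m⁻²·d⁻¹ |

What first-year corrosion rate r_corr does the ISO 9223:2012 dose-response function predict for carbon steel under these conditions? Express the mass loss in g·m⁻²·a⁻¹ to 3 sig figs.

carbon steel: temperature factor f = +0.150·(-7.1) = -1.0650
  SO₂ term: 1.77·46.6^0.52·exp(0.02·53-1.0650) = 12.98
  Sd branch = 0.102·Sd^0.62·e^(0.033·RH+0.04·T) = 31.17 μm/a
  sum: 12.98 + 31.17 → r_corr = 44.16 μm/a
Convert to mass loss: 44.16 μm/a × 7.85 g/cm³ = 346.6 g·m⁻²·a⁻¹

r_corr = 347 g·m⁻²·a⁻¹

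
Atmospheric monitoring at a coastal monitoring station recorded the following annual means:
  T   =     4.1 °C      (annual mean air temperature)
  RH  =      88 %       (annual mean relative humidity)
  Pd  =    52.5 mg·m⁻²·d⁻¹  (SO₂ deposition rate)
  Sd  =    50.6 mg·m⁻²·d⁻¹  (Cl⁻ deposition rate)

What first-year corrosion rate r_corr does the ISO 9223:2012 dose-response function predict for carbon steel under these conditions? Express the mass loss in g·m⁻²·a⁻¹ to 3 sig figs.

r_corr = 458 g·m⁻²·a⁻¹

carbon steel: temperature factor f = +0.150·(-5.9) = -0.8850
  sulphur-dioxide contribution → 33.3 μm/a
  chloride contribution → 24.98 μm/a
  ⇒ r_corr(carbon steel) = 58.28 μm/a
Convert to mass loss: 58.28 μm/a × 7.85 g/cm³ = 457.5 g·m⁻²·a⁻¹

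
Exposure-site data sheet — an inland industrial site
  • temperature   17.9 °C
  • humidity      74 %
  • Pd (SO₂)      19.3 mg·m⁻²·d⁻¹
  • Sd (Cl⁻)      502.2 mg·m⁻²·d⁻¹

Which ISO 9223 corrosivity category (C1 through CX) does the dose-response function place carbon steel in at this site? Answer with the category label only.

carbon steel: T>10 °C ⇒ hinge -0.054·(17.9−10) = -0.4266
  sulphur-dioxide contribution → 23.66 μm/a
  chloride contribution → 113.4 μm/a
  ⇒ r_corr(carbon steel) = 137.1 μm/a
Category bounds: 80…200 μm/a bracket r_corr ⇒ C5

C5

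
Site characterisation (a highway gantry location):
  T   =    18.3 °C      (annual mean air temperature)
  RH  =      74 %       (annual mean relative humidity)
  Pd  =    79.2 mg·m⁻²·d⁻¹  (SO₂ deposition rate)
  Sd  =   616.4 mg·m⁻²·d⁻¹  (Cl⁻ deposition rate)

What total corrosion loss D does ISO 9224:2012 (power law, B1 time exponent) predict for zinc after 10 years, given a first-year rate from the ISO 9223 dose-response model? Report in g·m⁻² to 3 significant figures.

D(10) = 339 g·m⁻²

zinc: f(T) = -0.071·(T−10) [T>10 °C] = -0.5893
  SO₂ term: 0.0129·79.2^0.44·exp(0.046·74-0.5893) = 1.474
  Sd branch = 0.0175·Sd^0.57·e^(0.008·RH+0.085·T) = 5.833 μm/a
  sum: 1.474 + 5.833 → r_corr = 7.307 μm/a
Long-term exponent b (ISO 9224 Table 2, B1) = 0.813
  D(10) = 7.307 × 10^0.813 = 7.307 × 6.501 = 47.5 μm
  Mass loss = 47.5 μm × 7.14 g/cm³ = 339.2 g·m⁻²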